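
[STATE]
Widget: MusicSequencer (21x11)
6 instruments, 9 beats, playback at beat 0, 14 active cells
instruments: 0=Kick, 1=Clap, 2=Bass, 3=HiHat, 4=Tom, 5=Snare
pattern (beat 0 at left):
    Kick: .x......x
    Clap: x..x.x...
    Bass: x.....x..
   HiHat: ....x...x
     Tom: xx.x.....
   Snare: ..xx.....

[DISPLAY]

      ▼12345678      
  Kick·█······█      
  Clap█··█·█···      
  Bass█·····█··      
 HiHat····█···█      
   Tom██·█·····      
 Snare··██·····      
                     
                     
                     
                     


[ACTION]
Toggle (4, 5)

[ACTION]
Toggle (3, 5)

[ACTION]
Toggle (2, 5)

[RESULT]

      ▼12345678      
  Kick·█······█      
  Clap█··█·█···      
  Bass█····██··      
 HiHat····██··█      
   Tom██·█·█···      
 Snare··██·····      
                     
                     
                     
                     


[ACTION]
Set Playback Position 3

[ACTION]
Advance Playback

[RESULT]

      0123▼5678      
  Kick·█······█      
  Clap█··█·█···      
  Bass█····██··      
 HiHat····██··█      
   Tom██·█·█···      
 Snare··██·····      
                     
                     
                     
                     


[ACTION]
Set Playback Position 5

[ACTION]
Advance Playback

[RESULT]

      012345▼78      
  Kick·█······█      
  Clap█··█·█···      
  Bass█····██··      
 HiHat····██··█      
   Tom██·█·█···      
 Snare··██·····      
                     
                     
                     
                     


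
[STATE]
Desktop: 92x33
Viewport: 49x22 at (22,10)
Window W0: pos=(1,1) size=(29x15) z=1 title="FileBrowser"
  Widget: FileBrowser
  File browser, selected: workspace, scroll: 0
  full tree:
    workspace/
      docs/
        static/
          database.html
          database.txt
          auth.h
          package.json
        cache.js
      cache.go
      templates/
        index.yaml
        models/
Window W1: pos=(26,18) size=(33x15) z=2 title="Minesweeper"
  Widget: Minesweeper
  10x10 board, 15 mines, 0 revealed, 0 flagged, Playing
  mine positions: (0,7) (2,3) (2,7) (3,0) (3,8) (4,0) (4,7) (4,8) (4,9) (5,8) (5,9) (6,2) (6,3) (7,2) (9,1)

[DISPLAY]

       ┃                                         
       ┃                                         
       ┃                                         
       ┃                                         
       ┃                                         
━━━━━━━┛                                         
                                                 
                                                 
    ┏━━━━━━━━━━━━━━━━━━━━━━━━━━━━━━━┓            
    ┃ Minesweeper                   ┃            
    ┠───────────────────────────────┨            
    ┃■■■■■■■■■■                     ┃            
    ┃■■■■■■■■■■                     ┃            
    ┃■■■■■■■■■■                     ┃            
    ┃■■■■■■■■■■                     ┃            
    ┃■■■■■■■■■■                     ┃            
    ┃■■■■■■■■■■                     ┃            
    ┃■■■■■■■■■■                     ┃            
    ┃■■■■■■■■■■                     ┃            
    ┃■■■■■■■■■■                     ┃            
    ┃■■■■■■■■■■                     ┃            
    ┃                               ┃            


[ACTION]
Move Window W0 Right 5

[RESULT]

            ┃                                    
            ┃                                    
            ┃                                    
            ┃                                    
            ┃                                    
━━━━━━━━━━━━┛                                    
                                                 
                                                 
    ┏━━━━━━━━━━━━━━━━━━━━━━━━━━━━━━━┓            
    ┃ Minesweeper                   ┃            
    ┠───────────────────────────────┨            
    ┃■■■■■■■■■■                     ┃            
    ┃■■■■■■■■■■                     ┃            
    ┃■■■■■■■■■■                     ┃            
    ┃■■■■■■■■■■                     ┃            
    ┃■■■■■■■■■■                     ┃            
    ┃■■■■■■■■■■                     ┃            
    ┃■■■■■■■■■■                     ┃            
    ┃■■■■■■■■■■                     ┃            
    ┃■■■■■■■■■■                     ┃            
    ┃■■■■■■■■■■                     ┃            
    ┃                               ┃            


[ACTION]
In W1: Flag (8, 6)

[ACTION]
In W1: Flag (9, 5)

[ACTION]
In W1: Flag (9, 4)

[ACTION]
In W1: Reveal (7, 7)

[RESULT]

            ┃                                    
            ┃                                    
            ┃                                    
            ┃                                    
            ┃                                    
━━━━━━━━━━━━┛                                    
                                                 
                                                 
    ┏━━━━━━━━━━━━━━━━━━━━━━━━━━━━━━━┓            
    ┃ Minesweeper                   ┃            
    ┠───────────────────────────────┨            
    ┃      1■■■                     ┃            
    ┃  111 2■■■                     ┃            
    ┃111■1 1■■■                     ┃            
    ┃■2111 2■■■                     ┃            
    ┃■2    1■■■                     ┃            
    ┃■2221 13■■                     ┃            
    ┃■■■■1  122                     ┃            
    ┃■■■31                          ┃            
    ┃■■21                           ┃            
    ┃■■1                            ┃            
    ┃                               ┃            


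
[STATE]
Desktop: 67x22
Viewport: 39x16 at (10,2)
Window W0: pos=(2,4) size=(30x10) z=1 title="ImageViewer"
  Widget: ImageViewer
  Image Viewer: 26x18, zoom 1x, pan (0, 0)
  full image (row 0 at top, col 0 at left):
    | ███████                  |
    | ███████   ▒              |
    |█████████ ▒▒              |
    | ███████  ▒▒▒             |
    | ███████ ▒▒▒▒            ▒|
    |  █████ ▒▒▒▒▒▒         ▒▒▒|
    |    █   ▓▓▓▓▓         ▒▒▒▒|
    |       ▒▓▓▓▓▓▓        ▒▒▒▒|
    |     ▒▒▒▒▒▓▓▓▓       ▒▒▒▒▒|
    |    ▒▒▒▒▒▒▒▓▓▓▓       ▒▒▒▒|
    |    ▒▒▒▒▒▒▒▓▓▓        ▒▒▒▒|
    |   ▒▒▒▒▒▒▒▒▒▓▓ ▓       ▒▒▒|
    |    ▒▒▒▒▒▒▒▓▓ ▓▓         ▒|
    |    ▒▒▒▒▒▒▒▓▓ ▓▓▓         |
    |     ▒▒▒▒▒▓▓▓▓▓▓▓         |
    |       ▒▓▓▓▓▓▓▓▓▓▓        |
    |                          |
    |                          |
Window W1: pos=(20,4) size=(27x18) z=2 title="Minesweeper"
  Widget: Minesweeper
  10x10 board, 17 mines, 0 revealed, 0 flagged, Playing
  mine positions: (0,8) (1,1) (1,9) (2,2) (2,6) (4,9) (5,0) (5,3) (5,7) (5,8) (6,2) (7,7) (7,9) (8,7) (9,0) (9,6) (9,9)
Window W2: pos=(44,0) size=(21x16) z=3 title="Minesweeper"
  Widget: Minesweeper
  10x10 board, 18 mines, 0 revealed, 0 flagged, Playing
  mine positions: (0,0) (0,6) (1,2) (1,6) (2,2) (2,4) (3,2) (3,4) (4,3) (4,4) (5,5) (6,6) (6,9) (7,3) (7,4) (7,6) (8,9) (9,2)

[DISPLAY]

                                  ┠────
                                  ┃■■■■
━━━━━━━━━━┏━━━━━━━━━━━━━━━━━━━━━━━┃■■■■
iewer     ┃ Minesweeper           ┃■■■■
──────────┠───────────────────────┃■■■■
█         ┃■■■■■■■■■■             ┃■■■■
█   ▒     ┃■■■■■■■■■■             ┃■■■■
██ ▒▒     ┃■■■■■■■■■■             ┃■■■■
█  ▒▒▒    ┃■■■■■■■■■■             ┃■■■■
█ ▒▒▒▒    ┃■■■■■■■■■■             ┃■■■■
 ▒▒▒▒▒▒   ┃■■■■■■■■■■             ┃■■■■
━━━━━━━━━━┃■■■■■■■■■■             ┃    
          ┃■■■■■■■■■■             ┃    
          ┃■■■■■■■■■■             ┗━━━━
          ┃■■■■■■■■■■               ┃  
          ┃                         ┃  


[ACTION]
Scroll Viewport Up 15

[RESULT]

                                  ┏━━━━
                                  ┃ Min
                                  ┠────
                                  ┃■■■■
━━━━━━━━━━┏━━━━━━━━━━━━━━━━━━━━━━━┃■■■■
iewer     ┃ Minesweeper           ┃■■■■
──────────┠───────────────────────┃■■■■
█         ┃■■■■■■■■■■             ┃■■■■
█   ▒     ┃■■■■■■■■■■             ┃■■■■
██ ▒▒     ┃■■■■■■■■■■             ┃■■■■
█  ▒▒▒    ┃■■■■■■■■■■             ┃■■■■
█ ▒▒▒▒    ┃■■■■■■■■■■             ┃■■■■
 ▒▒▒▒▒▒   ┃■■■■■■■■■■             ┃■■■■
━━━━━━━━━━┃■■■■■■■■■■             ┃    
          ┃■■■■■■■■■■             ┃    
          ┃■■■■■■■■■■             ┗━━━━


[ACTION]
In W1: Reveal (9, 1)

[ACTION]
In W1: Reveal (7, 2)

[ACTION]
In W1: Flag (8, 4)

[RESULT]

                                  ┏━━━━
                                  ┃ Min
                                  ┠────
                                  ┃■■■■
━━━━━━━━━━┏━━━━━━━━━━━━━━━━━━━━━━━┃■■■■
iewer     ┃ Minesweeper           ┃■■■■
──────────┠───────────────────────┃■■■■
█         ┃■■■■■■■■■■             ┃■■■■
█   ▒     ┃■■■■■■■■■■             ┃■■■■
██ ▒▒     ┃■■■■■■■■■■             ┃■■■■
█  ▒▒▒    ┃■■■■■■■■■■             ┃■■■■
█ ▒▒▒▒    ┃■■■■■■■■■■             ┃■■■■
 ▒▒▒▒▒▒   ┃■■■■■■■■■■             ┃■■■■
━━━━━━━━━━┃■■■■■■■■■■             ┃    
          ┃■■1■■■■■■■             ┃    
          ┃■■■■⚑■■■■■             ┗━━━━


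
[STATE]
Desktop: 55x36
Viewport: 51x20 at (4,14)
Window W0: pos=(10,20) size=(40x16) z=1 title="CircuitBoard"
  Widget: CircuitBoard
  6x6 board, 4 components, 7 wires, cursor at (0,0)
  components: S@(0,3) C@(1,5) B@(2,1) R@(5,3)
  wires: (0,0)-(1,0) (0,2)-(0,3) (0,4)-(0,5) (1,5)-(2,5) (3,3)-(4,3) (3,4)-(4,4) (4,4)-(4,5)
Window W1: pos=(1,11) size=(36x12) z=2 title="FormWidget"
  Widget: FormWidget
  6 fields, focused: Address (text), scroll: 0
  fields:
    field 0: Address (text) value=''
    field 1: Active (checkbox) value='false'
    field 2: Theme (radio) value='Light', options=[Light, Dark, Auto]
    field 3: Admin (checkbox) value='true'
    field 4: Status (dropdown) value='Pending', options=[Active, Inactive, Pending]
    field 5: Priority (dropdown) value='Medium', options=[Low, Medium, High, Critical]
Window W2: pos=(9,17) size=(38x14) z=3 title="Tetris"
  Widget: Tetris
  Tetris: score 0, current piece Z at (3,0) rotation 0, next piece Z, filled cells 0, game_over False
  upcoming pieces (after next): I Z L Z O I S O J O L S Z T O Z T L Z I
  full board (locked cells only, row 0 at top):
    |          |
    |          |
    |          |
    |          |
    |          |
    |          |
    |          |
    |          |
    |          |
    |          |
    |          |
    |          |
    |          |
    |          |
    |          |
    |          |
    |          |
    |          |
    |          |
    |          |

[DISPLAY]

Address:    [                  ]┃                  
Active:     [ ]                 ┃                  
Theme:      (●) Light  ( ) Dark ┃                  
Admin┏━━━━━━━━━━━━━━━━━━━━━━━━━━━━━━━━━━━━┓        
Statu┃ Tetris                             ┃        
Prior┠────────────────────────────────────┨        
     ┃          │Next:                    ┃━━┓     
     ┃          │▓▓                       ┃  ┃     
━━━━━┃          │ ▓▓                      ┃──┨     
     ┃          │                         ┃  ┃     
     ┃          │                         ┃  ┃     
     ┃          │                         ┃  ┃     
     ┃          │Score:                   ┃  ┃     
     ┃          │0                        ┃  ┃     
     ┃          │                         ┃  ┃     
     ┃          │                         ┃  ┃     
     ┗━━━━━━━━━━━━━━━━━━━━━━━━━━━━━━━━━━━━┛  ┃     
      ┃                │   │                 ┃     
      ┃4               ·   · ─ ·             ┃     
      ┃                                      ┃     


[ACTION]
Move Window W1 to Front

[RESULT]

Address:    [                  ]┃                  
Active:     [ ]                 ┃                  
Theme:      (●) Light  ( ) Dark ┃                  
Admin:      [x]                 ┃━━━━━━━━━┓        
Status:     [Pending          ▼]┃         ┃        
Priority:   [Medium           ▼]┃─────────┨        
                                ┃         ┃━━┓     
                                ┃         ┃  ┃     
━━━━━━━━━━━━━━━━━━━━━━━━━━━━━━━━┛         ┃──┨     
     ┃          │                         ┃  ┃     
     ┃          │                         ┃  ┃     
     ┃          │                         ┃  ┃     
     ┃          │Score:                   ┃  ┃     
     ┃          │0                        ┃  ┃     
     ┃          │                         ┃  ┃     
     ┃          │                         ┃  ┃     
     ┗━━━━━━━━━━━━━━━━━━━━━━━━━━━━━━━━━━━━┛  ┃     
      ┃                │   │                 ┃     
      ┃4               ·   · ─ ·             ┃     
      ┃                                      ┃     


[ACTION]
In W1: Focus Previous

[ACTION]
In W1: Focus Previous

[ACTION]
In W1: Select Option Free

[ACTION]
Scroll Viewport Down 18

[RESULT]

Theme:      (●) Light  ( ) Dark ┃                  
Admin:      [x]                 ┃━━━━━━━━━┓        
Status:     [Pending          ▼]┃         ┃        
Priority:   [Medium           ▼]┃─────────┨        
                                ┃         ┃━━┓     
                                ┃         ┃  ┃     
━━━━━━━━━━━━━━━━━━━━━━━━━━━━━━━━┛         ┃──┨     
     ┃          │                         ┃  ┃     
     ┃          │                         ┃  ┃     
     ┃          │                         ┃  ┃     
     ┃          │Score:                   ┃  ┃     
     ┃          │0                        ┃  ┃     
     ┃          │                         ┃  ┃     
     ┃          │                         ┃  ┃     
     ┗━━━━━━━━━━━━━━━━━━━━━━━━━━━━━━━━━━━━┛  ┃     
      ┃                │   │                 ┃     
      ┃4               ·   · ─ ·             ┃     
      ┃                                      ┃     
      ┃5               R                     ┃     
      ┗━━━━━━━━━━━━━━━━━━━━━━━━━━━━━━━━━━━━━━┛     


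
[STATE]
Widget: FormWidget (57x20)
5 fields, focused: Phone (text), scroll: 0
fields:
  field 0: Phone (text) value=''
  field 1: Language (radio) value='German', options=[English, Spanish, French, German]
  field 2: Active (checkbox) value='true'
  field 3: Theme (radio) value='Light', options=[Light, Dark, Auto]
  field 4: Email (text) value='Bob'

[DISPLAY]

> Phone:      [                                         ]
  Language:   ( ) English  ( ) Spanish  ( ) French  (●) G
  Active:     [x]                                        
  Theme:      (●) Light  ( ) Dark  ( ) Auto              
  Email:      [Bob                                      ]
                                                         
                                                         
                                                         
                                                         
                                                         
                                                         
                                                         
                                                         
                                                         
                                                         
                                                         
                                                         
                                                         
                                                         
                                                         


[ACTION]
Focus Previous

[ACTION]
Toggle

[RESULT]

  Phone:      [                                         ]
  Language:   ( ) English  ( ) Spanish  ( ) French  (●) G
  Active:     [x]                                        
  Theme:      (●) Light  ( ) Dark  ( ) Auto              
> Email:      [Bob                                      ]
                                                         
                                                         
                                                         
                                                         
                                                         
                                                         
                                                         
                                                         
                                                         
                                                         
                                                         
                                                         
                                                         
                                                         
                                                         


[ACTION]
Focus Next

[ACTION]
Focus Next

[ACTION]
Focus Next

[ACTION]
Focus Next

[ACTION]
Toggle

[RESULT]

  Phone:      [                                         ]
  Language:   ( ) English  ( ) Spanish  ( ) French  (●) G
  Active:     [x]                                        
> Theme:      (●) Light  ( ) Dark  ( ) Auto              
  Email:      [Bob                                      ]
                                                         
                                                         
                                                         
                                                         
                                                         
                                                         
                                                         
                                                         
                                                         
                                                         
                                                         
                                                         
                                                         
                                                         
                                                         


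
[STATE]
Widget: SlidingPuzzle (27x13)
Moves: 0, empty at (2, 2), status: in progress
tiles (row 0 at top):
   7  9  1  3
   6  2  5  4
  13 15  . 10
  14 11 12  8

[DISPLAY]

┌────┬────┬────┬────┐      
│  7 │  9 │  1 │  3 │      
├────┼────┼────┼────┤      
│  6 │  2 │  5 │  4 │      
├────┼────┼────┼────┤      
│ 13 │ 15 │    │ 10 │      
├────┼────┼────┼────┤      
│ 14 │ 11 │ 12 │  8 │      
└────┴────┴────┴────┘      
Moves: 0                   
                           
                           
                           


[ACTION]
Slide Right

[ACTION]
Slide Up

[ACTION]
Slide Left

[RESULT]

┌────┬────┬────┬────┐      
│  7 │  9 │  1 │  3 │      
├────┼────┼────┼────┤      
│  6 │  2 │  5 │  4 │      
├────┼────┼────┼────┤      
│ 13 │ 11 │ 15 │ 10 │      
├────┼────┼────┼────┤      
│ 14 │ 12 │    │  8 │      
└────┴────┴────┴────┘      
Moves: 3                   
                           
                           
                           


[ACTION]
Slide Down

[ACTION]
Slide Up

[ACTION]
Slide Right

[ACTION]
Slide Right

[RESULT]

┌────┬────┬────┬────┐      
│  7 │  9 │  1 │  3 │      
├────┼────┼────┼────┤      
│  6 │  2 │  5 │  4 │      
├────┼────┼────┼────┤      
│ 13 │ 11 │ 15 │ 10 │      
├────┼────┼────┼────┤      
│    │ 14 │ 12 │  8 │      
└────┴────┴────┴────┘      
Moves: 7                   
                           
                           
                           


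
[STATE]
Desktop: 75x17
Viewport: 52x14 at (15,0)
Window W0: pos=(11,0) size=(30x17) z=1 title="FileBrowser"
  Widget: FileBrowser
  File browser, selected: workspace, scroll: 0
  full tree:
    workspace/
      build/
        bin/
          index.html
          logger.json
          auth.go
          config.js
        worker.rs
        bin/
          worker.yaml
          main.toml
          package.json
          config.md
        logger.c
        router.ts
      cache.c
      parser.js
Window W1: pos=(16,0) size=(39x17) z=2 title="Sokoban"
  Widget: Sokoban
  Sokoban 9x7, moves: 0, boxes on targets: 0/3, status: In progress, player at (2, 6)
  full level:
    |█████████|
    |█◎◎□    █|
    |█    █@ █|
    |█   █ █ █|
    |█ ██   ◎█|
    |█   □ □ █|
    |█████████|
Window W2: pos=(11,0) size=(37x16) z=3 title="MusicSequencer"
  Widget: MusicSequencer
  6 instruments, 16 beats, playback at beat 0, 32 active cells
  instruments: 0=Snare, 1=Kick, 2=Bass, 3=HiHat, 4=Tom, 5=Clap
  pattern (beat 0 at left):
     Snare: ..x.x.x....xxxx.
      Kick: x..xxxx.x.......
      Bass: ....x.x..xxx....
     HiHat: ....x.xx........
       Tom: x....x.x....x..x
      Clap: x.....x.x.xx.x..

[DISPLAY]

━━━━━━━━━━━━━━━━━━━━━━━━━━━━━━━━┓━━━━━━┓            
sicSequencer                    ┃      ┃            
────────────────────────────────┨──────┨            
   ▼123456789012345             ┃      ┃            
are··█·█·█····████·             ┃      ┃            
ick█··████·█·······             ┃      ┃            
ass····█·█··███····             ┃      ┃            
Hat····█·██········             ┃      ┃            
Tom█····█·█····█··█             ┃      ┃            
lap█·····█·█·██·█··             ┃      ┃            
                                ┃      ┃            
                                ┃      ┃            
                                ┃      ┃            
                                ┃      ┃            


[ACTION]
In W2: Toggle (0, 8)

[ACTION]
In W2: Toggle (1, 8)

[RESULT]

━━━━━━━━━━━━━━━━━━━━━━━━━━━━━━━━┓━━━━━━┓            
sicSequencer                    ┃      ┃            
────────────────────────────────┨──────┨            
   ▼123456789012345             ┃      ┃            
are··█·█·█·█··████·             ┃      ┃            
ick█··████·········             ┃      ┃            
ass····█·█··███····             ┃      ┃            
Hat····█·██········             ┃      ┃            
Tom█····█·█····█··█             ┃      ┃            
lap█·····█·█·██·█··             ┃      ┃            
                                ┃      ┃            
                                ┃      ┃            
                                ┃      ┃            
                                ┃      ┃            


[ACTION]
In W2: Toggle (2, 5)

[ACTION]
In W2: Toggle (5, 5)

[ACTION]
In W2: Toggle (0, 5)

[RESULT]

━━━━━━━━━━━━━━━━━━━━━━━━━━━━━━━━┓━━━━━━┓            
sicSequencer                    ┃      ┃            
────────────────────────────────┨──────┨            
   ▼123456789012345             ┃      ┃            
are··█·███·█··████·             ┃      ┃            
ick█··████·········             ┃      ┃            
ass····███··███····             ┃      ┃            
Hat····█·██········             ┃      ┃            
Tom█····█·█····█··█             ┃      ┃            
lap█····██·█·██·█··             ┃      ┃            
                                ┃      ┃            
                                ┃      ┃            
                                ┃      ┃            
                                ┃      ┃            


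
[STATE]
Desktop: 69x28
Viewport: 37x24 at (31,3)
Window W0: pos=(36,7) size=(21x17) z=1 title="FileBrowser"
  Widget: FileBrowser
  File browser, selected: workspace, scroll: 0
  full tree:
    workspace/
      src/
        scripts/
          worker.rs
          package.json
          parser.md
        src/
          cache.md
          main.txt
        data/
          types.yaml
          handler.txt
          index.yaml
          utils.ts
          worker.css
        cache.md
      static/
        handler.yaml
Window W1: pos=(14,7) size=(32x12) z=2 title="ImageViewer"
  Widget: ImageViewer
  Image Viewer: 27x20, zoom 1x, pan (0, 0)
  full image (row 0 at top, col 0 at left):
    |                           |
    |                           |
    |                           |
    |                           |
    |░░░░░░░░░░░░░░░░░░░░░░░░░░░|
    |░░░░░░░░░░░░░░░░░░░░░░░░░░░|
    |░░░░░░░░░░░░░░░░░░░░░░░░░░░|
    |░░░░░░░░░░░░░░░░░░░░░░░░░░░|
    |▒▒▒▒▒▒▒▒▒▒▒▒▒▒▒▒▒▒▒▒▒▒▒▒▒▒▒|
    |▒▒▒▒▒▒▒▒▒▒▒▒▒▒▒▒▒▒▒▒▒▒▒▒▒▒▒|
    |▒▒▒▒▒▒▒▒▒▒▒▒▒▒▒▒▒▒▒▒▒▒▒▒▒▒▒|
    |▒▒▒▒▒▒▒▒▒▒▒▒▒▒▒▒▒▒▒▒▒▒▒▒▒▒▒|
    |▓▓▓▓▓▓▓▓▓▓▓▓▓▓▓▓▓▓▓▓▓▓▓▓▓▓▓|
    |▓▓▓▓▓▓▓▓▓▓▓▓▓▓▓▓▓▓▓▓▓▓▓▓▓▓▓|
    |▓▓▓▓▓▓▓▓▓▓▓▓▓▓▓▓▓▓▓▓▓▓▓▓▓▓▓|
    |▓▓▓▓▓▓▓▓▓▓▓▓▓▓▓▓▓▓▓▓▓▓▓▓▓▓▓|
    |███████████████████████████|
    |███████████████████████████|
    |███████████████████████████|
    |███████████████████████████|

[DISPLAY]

                                     
                                     
                                     
                                     
━━━━━━━━━━━━━━┓━━━━━━━━━━┓           
              ┃ser       ┃           
──────────────┨──────────┨           
              ┃kspace/   ┃           
              ┃rc/       ┃           
              ┃tatic/    ┃           
              ┃          ┃           
░░░░░░░░░░░   ┃          ┃           
░░░░░░░░░░░   ┃          ┃           
░░░░░░░░░░░   ┃          ┃           
░░░░░░░░░░░   ┃          ┃           
━━━━━━━━━━━━━━┛          ┃           
     ┃                   ┃           
     ┃                   ┃           
     ┃                   ┃           
     ┃                   ┃           
     ┗━━━━━━━━━━━━━━━━━━━┛           
                                     
                                     
                                     


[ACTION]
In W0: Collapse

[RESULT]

                                     
                                     
                                     
                                     
━━━━━━━━━━━━━━┓━━━━━━━━━━┓           
              ┃ser       ┃           
──────────────┨──────────┨           
              ┃kspace/   ┃           
              ┃          ┃           
              ┃          ┃           
              ┃          ┃           
░░░░░░░░░░░   ┃          ┃           
░░░░░░░░░░░   ┃          ┃           
░░░░░░░░░░░   ┃          ┃           
░░░░░░░░░░░   ┃          ┃           
━━━━━━━━━━━━━━┛          ┃           
     ┃                   ┃           
     ┃                   ┃           
     ┃                   ┃           
     ┃                   ┃           
     ┗━━━━━━━━━━━━━━━━━━━┛           
                                     
                                     
                                     


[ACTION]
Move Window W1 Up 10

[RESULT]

              ┃                      
              ┃                      
              ┃                      
              ┃                      
░░░░░░░░░░░   ┃━━━━━━━━━━┓           
░░░░░░░░░░░   ┃ser       ┃           
░░░░░░░░░░░   ┃──────────┨           
░░░░░░░░░░░   ┃kspace/   ┃           
━━━━━━━━━━━━━━┛          ┃           
     ┃                   ┃           
     ┃                   ┃           
     ┃                   ┃           
     ┃                   ┃           
     ┃                   ┃           
     ┃                   ┃           
     ┃                   ┃           
     ┃                   ┃           
     ┃                   ┃           
     ┃                   ┃           
     ┃                   ┃           
     ┗━━━━━━━━━━━━━━━━━━━┛           
                                     
                                     
                                     


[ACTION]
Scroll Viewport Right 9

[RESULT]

             ┃                       
             ┃                       
             ┃                       
             ┃                       
░░░░░░░░░░   ┃━━━━━━━━━━┓            
░░░░░░░░░░   ┃ser       ┃            
░░░░░░░░░░   ┃──────────┨            
░░░░░░░░░░   ┃kspace/   ┃            
━━━━━━━━━━━━━┛          ┃            
    ┃                   ┃            
    ┃                   ┃            
    ┃                   ┃            
    ┃                   ┃            
    ┃                   ┃            
    ┃                   ┃            
    ┃                   ┃            
    ┃                   ┃            
    ┃                   ┃            
    ┃                   ┃            
    ┃                   ┃            
    ┗━━━━━━━━━━━━━━━━━━━┛            
                                     
                                     
                                     


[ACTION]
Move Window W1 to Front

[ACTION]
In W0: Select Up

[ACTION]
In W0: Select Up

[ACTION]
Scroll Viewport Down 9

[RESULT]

             ┃                       
             ┃                       
             ┃                       
░░░░░░░░░░   ┃━━━━━━━━━━┓            
░░░░░░░░░░   ┃ser       ┃            
░░░░░░░░░░   ┃──────────┨            
░░░░░░░░░░   ┃kspace/   ┃            
━━━━━━━━━━━━━┛          ┃            
    ┃                   ┃            
    ┃                   ┃            
    ┃                   ┃            
    ┃                   ┃            
    ┃                   ┃            
    ┃                   ┃            
    ┃                   ┃            
    ┃                   ┃            
    ┃                   ┃            
    ┃                   ┃            
    ┃                   ┃            
    ┗━━━━━━━━━━━━━━━━━━━┛            
                                     
                                     
                                     
                                     


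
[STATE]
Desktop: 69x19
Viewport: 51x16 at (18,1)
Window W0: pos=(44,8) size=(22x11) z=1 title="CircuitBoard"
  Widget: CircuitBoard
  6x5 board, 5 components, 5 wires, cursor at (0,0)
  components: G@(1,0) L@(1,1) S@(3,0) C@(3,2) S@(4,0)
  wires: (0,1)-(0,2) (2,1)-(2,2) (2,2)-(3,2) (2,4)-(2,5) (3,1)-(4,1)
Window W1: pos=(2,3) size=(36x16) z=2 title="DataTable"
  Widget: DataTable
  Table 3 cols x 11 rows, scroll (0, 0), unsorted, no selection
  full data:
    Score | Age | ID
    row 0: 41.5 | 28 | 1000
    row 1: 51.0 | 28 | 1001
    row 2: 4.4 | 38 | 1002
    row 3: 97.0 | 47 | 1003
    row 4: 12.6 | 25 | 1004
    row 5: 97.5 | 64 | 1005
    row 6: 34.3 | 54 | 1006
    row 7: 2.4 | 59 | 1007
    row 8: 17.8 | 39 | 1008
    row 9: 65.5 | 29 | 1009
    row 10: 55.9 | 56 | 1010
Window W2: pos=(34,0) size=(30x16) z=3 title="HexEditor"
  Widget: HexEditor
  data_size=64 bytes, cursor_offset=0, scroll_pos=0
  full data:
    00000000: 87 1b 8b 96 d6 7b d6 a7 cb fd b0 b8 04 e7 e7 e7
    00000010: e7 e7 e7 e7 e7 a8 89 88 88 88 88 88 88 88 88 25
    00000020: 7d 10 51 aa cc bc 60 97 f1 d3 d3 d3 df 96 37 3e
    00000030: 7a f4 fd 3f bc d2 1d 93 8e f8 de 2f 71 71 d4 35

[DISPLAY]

                ┃ HexEditor                  ┃     
                ┠────────────────────────────┨     
━━━━━━━━━━━━━━━━┃00000000  87 1b 8b 96 d6 7b ┃     
                ┃00000010  e7 e7 e7 e7 e7 a8 ┃     
────────────────┃00000020  7d 10 51 aa cc bc ┃     
                ┃00000030  7a f4 fd 3f bc d2 ┃     
                ┃                            ┃     
                ┃                            ┃━┓   
                ┃                            ┃ ┃   
                ┃                            ┃─┨   
                ┃                            ┃ ┃   
                ┃                            ┃ ┃   
                ┃                            ┃ ┃   
                ┃                            ┃ ┃   
                ┗━━━━━━━━━━━━━━━━━━━━━━━━━━━━┛ ┃   
                   ┃      ┃2       · ─ ·       ┃   


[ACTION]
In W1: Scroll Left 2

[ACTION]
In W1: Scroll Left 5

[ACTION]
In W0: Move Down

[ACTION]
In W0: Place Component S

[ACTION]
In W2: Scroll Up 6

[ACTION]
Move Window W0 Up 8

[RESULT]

                ┃ HexEditor                  ┃ ┃   
                ┠────────────────────────────┨─┨   
━━━━━━━━━━━━━━━━┃00000000  87 1b 8b 96 d6 7b ┃ ┃   
                ┃00000010  e7 e7 e7 e7 e7 a8 ┃ ┃   
────────────────┃00000020  7d 10 51 aa cc bc ┃ ┃   
                ┃00000030  7a f4 fd 3f bc d2 ┃ ┃   
                ┃                            ┃ ┃   
                ┃                            ┃ ┃   
                ┃                            ┃ ┃   
                ┃                            ┃━┛   
                ┃                            ┃     
                ┃                            ┃     
                ┃                            ┃     
                ┃                            ┃     
                ┗━━━━━━━━━━━━━━━━━━━━━━━━━━━━┛     
                   ┃                               
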